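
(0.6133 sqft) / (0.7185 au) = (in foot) 1.739e-12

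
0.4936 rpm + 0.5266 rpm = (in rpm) 1.02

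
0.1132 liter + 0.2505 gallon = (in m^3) 0.001061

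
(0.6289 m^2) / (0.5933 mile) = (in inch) 0.02593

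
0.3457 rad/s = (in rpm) 3.301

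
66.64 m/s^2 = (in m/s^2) 66.64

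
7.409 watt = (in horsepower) 0.009936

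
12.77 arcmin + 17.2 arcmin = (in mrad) 8.718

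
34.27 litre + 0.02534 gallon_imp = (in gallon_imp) 7.564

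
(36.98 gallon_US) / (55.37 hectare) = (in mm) 0.0002528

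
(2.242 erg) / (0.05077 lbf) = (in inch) 3.908e-05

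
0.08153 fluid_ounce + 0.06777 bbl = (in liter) 10.78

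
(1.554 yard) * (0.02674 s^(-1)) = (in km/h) 0.1368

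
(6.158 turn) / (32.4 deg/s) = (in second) 68.42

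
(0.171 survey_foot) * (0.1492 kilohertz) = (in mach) 0.02284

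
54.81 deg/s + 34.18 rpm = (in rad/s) 4.536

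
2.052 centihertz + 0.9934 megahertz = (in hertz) 9.934e+05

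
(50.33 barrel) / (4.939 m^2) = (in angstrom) 1.62e+10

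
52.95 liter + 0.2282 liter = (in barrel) 0.3345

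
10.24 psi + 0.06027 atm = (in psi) 11.13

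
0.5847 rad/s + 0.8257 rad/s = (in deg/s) 80.81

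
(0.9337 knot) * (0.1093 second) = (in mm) 52.5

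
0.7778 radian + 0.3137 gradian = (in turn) 0.1246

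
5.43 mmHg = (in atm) 0.007145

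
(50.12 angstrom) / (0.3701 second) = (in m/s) 1.354e-08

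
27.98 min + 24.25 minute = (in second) 3134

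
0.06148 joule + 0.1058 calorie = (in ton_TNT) 1.205e-10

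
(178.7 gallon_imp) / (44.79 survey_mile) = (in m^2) 1.127e-05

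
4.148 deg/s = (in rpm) 0.6913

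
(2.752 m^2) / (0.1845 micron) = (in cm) 1.492e+09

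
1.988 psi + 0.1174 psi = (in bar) 0.1452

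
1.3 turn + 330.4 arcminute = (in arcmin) 2.841e+04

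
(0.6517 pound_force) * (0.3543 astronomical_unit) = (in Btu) 1.456e+08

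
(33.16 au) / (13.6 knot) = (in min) 1.182e+10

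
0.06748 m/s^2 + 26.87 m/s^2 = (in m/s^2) 26.94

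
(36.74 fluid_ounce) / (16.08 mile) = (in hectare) 4.199e-12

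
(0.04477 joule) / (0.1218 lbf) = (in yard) 0.09037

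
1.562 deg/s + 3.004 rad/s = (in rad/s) 3.031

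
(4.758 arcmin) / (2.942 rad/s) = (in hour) 1.307e-07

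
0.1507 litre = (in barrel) 0.0009479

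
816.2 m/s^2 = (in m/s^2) 816.2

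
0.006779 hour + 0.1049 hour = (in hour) 0.1117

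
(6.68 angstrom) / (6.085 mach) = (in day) 3.732e-18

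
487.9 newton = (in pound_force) 109.7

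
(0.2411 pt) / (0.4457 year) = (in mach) 1.777e-14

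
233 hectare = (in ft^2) 2.508e+07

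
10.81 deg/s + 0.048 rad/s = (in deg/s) 13.56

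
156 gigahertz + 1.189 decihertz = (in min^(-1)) 9.36e+12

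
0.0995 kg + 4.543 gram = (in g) 104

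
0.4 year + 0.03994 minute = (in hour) 3504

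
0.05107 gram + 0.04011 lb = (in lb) 0.04022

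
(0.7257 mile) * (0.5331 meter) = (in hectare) 0.06226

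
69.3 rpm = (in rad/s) 7.257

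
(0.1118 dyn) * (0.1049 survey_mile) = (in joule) 0.0001887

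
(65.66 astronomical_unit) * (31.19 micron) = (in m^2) 3.064e+08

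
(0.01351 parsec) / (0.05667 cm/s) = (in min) 1.226e+16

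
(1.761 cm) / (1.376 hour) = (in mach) 1.044e-08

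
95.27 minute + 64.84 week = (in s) 3.922e+07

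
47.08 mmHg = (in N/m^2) 6277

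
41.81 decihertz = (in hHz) 0.04181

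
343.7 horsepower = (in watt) 2.563e+05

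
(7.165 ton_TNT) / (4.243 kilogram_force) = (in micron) 7.205e+14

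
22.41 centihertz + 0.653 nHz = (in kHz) 0.0002241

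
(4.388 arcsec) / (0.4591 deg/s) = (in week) 4.39e-09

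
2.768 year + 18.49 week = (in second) 9.847e+07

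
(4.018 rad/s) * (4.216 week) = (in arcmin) 3.522e+10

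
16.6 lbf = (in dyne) 7.384e+06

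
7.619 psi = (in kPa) 52.53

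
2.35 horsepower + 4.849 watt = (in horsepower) 2.357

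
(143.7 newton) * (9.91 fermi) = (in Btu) 1.35e-15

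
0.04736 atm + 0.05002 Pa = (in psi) 0.696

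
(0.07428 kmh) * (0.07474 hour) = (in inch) 218.6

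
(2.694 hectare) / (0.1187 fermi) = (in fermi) 2.27e+35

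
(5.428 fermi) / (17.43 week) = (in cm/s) 5.149e-20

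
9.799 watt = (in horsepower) 0.01314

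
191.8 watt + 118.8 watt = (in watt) 310.6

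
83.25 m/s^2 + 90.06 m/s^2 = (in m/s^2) 173.3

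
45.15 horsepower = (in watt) 3.367e+04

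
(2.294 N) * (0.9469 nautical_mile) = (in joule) 4023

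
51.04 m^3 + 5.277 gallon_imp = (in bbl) 321.2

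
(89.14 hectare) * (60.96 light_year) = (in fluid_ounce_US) 1.738e+28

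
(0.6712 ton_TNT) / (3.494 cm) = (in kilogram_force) 8.196e+09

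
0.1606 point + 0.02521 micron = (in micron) 56.68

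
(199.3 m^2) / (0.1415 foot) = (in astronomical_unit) 3.089e-08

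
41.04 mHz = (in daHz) 0.004104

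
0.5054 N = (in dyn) 5.054e+04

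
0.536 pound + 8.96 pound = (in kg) 4.307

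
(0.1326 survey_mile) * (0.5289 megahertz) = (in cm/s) 1.129e+10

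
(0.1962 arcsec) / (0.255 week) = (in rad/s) 6.168e-12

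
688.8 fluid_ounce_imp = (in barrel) 0.1231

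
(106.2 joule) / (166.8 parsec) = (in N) 2.063e-17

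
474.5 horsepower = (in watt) 3.538e+05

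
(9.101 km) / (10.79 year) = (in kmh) 9.629e-05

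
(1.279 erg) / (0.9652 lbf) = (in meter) 2.979e-08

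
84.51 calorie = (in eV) 2.207e+21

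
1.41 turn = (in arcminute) 3.046e+04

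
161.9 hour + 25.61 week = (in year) 0.5096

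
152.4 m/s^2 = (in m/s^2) 152.4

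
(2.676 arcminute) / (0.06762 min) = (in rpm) 0.001832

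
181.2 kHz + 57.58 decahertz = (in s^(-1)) 1.818e+05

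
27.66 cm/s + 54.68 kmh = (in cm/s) 1547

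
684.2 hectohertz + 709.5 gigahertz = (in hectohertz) 7.095e+09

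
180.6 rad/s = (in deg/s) 1.035e+04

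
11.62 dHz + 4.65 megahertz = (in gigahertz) 0.00465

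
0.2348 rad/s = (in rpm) 2.242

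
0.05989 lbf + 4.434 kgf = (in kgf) 4.461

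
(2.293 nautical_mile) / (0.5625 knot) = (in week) 0.02426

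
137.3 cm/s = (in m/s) 1.373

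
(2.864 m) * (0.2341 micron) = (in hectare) 6.705e-11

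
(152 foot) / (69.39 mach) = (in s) 0.001961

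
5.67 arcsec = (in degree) 0.001575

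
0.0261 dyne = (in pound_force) 5.868e-08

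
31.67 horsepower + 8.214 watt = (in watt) 2.362e+04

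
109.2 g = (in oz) 3.852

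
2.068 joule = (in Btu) 0.00196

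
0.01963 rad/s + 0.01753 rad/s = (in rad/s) 0.03716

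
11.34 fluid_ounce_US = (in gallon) 0.08859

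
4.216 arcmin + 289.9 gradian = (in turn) 0.7249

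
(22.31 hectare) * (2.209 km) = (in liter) 4.928e+11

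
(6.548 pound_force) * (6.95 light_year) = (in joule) 1.915e+18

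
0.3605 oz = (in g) 10.22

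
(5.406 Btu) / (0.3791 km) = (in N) 15.05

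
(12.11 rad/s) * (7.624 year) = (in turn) 4.634e+08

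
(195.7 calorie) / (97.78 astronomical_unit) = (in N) 5.598e-11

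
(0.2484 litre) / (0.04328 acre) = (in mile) 8.812e-10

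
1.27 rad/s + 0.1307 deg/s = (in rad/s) 1.272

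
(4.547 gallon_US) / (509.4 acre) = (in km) 8.35e-12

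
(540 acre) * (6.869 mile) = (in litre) 2.416e+13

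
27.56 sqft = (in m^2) 2.56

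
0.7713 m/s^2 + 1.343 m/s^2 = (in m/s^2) 2.114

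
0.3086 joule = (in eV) 1.926e+18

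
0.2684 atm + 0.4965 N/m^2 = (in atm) 0.2684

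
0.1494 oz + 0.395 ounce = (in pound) 0.03402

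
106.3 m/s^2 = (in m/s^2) 106.3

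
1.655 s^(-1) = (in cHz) 165.5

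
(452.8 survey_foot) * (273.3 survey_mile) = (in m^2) 6.07e+07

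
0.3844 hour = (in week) 0.002288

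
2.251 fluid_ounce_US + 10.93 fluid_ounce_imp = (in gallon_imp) 0.08296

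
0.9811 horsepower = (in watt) 731.6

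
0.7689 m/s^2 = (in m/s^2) 0.7689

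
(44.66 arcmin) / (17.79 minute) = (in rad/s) 1.217e-05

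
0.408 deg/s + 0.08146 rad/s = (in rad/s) 0.08858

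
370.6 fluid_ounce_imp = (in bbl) 0.06623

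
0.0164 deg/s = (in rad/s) 0.0002862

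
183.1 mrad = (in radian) 0.1831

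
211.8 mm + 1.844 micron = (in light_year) 2.239e-17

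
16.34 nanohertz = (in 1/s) 1.634e-08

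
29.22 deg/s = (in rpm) 4.87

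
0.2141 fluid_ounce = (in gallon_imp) 0.001393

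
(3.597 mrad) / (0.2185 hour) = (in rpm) 4.367e-05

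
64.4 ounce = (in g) 1826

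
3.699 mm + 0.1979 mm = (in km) 3.897e-06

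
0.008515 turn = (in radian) 0.0535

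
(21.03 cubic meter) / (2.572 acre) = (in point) 5.727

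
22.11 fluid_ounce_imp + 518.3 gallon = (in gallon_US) 518.5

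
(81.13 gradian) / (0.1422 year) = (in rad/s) 2.842e-07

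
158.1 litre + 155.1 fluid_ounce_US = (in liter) 162.7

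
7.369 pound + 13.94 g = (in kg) 3.356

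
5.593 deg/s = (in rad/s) 0.09762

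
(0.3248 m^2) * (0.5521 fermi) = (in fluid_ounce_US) 6.064e-12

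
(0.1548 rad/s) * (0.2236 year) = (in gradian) 6.949e+07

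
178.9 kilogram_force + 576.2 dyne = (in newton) 1754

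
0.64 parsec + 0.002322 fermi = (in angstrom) 1.975e+26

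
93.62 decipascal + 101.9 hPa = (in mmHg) 76.5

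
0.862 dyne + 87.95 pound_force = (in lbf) 87.95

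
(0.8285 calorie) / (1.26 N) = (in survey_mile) 0.001709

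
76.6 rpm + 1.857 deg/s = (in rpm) 76.91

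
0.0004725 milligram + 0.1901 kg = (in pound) 0.4191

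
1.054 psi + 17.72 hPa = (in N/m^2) 9039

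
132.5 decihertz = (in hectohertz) 0.1325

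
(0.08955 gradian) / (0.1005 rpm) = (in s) 0.1337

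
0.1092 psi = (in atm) 0.007431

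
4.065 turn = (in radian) 25.54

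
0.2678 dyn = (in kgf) 2.731e-07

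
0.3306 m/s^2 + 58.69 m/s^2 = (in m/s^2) 59.02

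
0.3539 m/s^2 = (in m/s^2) 0.3539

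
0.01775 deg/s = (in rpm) 0.002958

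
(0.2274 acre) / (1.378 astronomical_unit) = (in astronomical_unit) 2.984e-20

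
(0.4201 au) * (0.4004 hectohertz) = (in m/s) 2.516e+12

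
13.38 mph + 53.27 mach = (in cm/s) 1.814e+06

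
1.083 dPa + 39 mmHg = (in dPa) 5.2e+04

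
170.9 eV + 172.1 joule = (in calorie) 41.13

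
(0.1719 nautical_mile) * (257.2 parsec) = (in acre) 6.243e+17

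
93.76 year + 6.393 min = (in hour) 8.213e+05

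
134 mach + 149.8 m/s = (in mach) 134.4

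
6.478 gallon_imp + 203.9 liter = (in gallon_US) 61.64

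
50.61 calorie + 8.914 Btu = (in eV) 6.002e+22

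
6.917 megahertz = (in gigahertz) 0.006917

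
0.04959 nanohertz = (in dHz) 4.959e-10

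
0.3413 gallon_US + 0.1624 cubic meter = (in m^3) 0.1637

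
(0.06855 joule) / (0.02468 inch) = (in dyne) 1.094e+07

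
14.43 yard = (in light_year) 1.395e-15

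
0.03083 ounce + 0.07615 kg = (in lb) 0.1698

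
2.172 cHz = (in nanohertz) 2.172e+07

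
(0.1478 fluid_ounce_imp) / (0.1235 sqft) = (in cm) 0.0366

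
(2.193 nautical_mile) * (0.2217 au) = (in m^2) 1.347e+14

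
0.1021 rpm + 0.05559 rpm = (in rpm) 0.1577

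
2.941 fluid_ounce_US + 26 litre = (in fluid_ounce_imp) 918.1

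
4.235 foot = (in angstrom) 1.291e+10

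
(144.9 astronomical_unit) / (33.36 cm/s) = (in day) 7.521e+08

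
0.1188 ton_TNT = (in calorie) 1.188e+08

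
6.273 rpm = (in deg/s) 37.64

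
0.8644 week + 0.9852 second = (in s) 5.228e+05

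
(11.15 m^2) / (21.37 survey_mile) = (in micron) 324.2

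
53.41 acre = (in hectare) 21.61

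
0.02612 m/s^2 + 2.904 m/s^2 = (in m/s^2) 2.93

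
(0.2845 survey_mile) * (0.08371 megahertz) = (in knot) 7.45e+07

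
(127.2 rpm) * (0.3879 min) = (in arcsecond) 6.395e+07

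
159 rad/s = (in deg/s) 9110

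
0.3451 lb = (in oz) 5.522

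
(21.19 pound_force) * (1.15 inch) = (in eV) 1.718e+19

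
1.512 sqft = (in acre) 3.471e-05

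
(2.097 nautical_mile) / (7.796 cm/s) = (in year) 0.00158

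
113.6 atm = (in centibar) 1.151e+04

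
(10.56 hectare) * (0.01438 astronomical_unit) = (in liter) 2.272e+17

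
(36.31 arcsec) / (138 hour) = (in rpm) 3.384e-09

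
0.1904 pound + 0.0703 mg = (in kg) 0.08636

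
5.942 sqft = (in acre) 0.0001364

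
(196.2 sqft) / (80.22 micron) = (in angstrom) 2.272e+15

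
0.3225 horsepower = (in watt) 240.5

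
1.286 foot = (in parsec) 1.27e-17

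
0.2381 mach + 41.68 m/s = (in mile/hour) 274.6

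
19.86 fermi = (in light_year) 2.099e-30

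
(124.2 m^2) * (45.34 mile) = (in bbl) 5.7e+07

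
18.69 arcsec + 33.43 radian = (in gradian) 2128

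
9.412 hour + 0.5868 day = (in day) 0.979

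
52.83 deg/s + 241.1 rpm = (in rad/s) 26.17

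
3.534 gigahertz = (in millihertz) 3.534e+12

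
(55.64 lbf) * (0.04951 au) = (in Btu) 1.737e+09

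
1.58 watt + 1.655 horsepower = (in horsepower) 1.657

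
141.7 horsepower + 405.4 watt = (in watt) 1.061e+05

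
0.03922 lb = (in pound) 0.03922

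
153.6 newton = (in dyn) 1.536e+07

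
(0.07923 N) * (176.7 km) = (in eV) 8.738e+22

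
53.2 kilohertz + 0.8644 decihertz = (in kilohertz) 53.2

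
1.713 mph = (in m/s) 0.7658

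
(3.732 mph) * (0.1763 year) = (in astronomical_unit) 6.2e-05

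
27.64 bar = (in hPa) 2.764e+04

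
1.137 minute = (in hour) 0.01895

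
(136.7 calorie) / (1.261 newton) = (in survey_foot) 1488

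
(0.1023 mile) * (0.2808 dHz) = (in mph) 10.34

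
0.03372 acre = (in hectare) 0.01365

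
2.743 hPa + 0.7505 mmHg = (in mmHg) 2.808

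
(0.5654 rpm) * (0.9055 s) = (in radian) 0.05361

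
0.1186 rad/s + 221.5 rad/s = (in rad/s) 221.6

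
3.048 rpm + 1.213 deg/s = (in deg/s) 19.5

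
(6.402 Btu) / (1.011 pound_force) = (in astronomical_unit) 1.004e-08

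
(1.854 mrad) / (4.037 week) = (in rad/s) 7.593e-10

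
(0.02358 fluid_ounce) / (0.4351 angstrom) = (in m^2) 1.603e+04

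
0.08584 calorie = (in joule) 0.3592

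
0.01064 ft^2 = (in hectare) 9.885e-08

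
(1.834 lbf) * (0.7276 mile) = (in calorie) 2283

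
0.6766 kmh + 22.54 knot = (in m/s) 11.78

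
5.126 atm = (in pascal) 5.194e+05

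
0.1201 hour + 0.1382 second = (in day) 0.005006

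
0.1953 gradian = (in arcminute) 10.55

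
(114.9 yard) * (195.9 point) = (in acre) 0.001794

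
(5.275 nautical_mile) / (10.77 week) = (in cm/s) 0.15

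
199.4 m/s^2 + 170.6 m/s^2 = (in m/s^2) 370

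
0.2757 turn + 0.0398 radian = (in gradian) 112.8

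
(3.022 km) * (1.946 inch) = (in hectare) 0.01494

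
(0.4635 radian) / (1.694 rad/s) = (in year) 8.676e-09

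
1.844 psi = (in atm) 0.1255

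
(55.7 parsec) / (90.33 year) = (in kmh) 2.172e+09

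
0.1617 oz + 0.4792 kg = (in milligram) 4.838e+05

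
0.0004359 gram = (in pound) 9.61e-07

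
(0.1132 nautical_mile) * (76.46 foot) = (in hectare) 0.4886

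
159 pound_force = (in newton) 707.3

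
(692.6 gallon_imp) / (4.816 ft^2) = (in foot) 23.09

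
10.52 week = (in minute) 1.06e+05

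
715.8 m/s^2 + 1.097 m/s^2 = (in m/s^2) 716.9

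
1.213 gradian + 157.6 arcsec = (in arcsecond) 4088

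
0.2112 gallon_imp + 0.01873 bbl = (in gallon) 1.04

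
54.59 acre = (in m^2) 2.209e+05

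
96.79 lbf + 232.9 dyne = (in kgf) 43.9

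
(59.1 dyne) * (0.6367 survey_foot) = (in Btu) 1.087e-07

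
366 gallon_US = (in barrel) 8.714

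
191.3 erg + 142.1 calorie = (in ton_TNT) 1.421e-07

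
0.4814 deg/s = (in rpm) 0.08023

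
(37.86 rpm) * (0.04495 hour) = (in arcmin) 2.206e+06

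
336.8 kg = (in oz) 1.188e+04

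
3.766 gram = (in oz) 0.1328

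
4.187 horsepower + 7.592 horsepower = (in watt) 8784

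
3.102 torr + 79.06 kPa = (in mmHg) 596.1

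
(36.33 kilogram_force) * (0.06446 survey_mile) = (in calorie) 8834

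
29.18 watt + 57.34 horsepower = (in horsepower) 57.38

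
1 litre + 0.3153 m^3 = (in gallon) 83.56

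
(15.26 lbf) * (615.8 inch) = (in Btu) 1.006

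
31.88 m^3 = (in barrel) 200.5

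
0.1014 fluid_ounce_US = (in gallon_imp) 0.0006596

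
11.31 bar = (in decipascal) 1.131e+07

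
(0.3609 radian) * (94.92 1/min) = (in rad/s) 0.5709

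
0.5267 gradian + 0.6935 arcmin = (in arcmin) 29.14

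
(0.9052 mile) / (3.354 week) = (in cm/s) 0.07182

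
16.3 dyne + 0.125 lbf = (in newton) 0.5562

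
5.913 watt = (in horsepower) 0.007929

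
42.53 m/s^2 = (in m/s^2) 42.53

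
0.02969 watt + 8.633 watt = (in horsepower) 0.01162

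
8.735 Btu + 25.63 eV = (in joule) 9216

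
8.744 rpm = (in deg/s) 52.46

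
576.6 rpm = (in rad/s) 60.38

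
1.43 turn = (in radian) 8.985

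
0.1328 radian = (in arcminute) 456.5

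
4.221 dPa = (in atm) 4.166e-06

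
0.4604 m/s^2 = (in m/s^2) 0.4604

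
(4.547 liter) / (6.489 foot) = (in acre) 5.681e-07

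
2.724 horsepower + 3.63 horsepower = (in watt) 4738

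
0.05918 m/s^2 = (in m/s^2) 0.05918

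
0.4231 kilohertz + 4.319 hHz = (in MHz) 0.000855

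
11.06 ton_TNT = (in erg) 4.628e+17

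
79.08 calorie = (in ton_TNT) 7.908e-08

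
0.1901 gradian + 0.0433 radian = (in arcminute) 159.1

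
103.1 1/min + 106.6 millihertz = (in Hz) 1.825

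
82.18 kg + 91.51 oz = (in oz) 2990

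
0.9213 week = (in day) 6.449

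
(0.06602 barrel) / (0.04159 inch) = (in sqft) 107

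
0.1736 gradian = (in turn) 0.000434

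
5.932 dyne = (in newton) 5.932e-05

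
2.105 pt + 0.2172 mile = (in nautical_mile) 0.1887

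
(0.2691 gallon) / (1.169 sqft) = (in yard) 0.01026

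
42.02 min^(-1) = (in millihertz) 700.3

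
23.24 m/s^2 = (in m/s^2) 23.24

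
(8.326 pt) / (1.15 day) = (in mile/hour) 6.613e-08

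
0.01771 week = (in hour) 2.975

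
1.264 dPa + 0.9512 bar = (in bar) 0.9512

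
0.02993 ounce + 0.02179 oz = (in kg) 0.001466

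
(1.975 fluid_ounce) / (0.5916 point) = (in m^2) 0.2799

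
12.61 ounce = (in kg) 0.3575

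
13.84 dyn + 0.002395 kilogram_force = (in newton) 0.02363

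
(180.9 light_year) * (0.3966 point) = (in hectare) 2.395e+10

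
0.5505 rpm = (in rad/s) 0.05765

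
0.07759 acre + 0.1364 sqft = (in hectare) 0.0314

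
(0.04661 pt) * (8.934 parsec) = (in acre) 1.12e+09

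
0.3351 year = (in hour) 2935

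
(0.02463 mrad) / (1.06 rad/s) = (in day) 2.689e-10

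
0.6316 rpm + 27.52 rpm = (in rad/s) 2.948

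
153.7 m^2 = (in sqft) 1654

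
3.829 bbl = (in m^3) 0.6088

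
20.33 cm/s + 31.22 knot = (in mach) 0.04777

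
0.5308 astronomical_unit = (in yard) 8.684e+10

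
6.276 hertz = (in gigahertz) 6.276e-09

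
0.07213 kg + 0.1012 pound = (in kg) 0.118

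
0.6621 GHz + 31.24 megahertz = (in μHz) 6.933e+14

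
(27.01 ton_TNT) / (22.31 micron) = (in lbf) 1.139e+15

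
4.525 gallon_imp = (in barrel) 0.1294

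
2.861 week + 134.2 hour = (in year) 0.07019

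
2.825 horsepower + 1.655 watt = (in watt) 2108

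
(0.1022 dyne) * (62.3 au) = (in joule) 9.525e+06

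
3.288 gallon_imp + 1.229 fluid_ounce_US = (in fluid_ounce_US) 506.7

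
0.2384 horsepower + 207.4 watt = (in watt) 385.2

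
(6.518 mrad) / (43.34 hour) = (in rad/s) 4.178e-08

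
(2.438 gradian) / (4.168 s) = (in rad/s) 0.009188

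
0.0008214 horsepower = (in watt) 0.6125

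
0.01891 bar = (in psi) 0.2743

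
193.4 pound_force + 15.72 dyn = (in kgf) 87.72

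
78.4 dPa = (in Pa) 7.84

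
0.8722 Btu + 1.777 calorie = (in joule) 927.7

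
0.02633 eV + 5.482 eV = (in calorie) 2.109e-19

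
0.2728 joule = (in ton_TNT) 6.52e-11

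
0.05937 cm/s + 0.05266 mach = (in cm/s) 1793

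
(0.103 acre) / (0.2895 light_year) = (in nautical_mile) 8.218e-17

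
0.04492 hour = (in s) 161.7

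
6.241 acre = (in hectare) 2.526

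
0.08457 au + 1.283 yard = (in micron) 1.265e+16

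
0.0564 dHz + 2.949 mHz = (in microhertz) 8589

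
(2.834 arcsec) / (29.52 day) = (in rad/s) 5.387e-12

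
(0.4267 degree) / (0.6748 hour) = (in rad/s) 3.066e-06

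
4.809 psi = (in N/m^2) 3.316e+04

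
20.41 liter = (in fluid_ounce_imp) 718.3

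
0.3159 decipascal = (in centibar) 3.159e-05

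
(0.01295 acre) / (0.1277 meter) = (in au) 2.743e-09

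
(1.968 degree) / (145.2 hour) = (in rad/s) 6.571e-08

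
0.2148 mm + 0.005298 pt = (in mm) 0.2167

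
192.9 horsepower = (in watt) 1.438e+05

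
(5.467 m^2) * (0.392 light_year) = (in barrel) 1.275e+17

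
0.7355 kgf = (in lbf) 1.621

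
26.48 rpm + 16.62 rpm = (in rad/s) 4.513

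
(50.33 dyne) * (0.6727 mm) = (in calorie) 8.092e-08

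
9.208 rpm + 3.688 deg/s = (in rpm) 9.823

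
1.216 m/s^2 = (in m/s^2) 1.216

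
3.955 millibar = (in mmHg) 2.966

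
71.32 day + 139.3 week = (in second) 9.041e+07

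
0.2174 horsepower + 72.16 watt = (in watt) 234.3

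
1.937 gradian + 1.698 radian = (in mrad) 1728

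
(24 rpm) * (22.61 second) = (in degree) 3256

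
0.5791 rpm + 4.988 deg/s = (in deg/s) 8.463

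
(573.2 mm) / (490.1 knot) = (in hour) 6.315e-07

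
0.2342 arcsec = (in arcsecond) 0.2342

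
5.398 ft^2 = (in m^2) 0.5015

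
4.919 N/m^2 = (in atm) 4.855e-05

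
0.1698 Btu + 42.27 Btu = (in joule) 4.478e+04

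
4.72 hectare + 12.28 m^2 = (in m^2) 4.721e+04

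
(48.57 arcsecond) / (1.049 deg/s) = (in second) 0.01286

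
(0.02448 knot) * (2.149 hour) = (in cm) 9743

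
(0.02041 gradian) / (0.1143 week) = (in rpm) 4.429e-08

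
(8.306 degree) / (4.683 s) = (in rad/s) 0.03096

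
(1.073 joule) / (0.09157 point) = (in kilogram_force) 3387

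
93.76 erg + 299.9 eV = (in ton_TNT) 2.241e-15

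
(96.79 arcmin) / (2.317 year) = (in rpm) 3.68e-09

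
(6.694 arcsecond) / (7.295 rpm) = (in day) 4.917e-10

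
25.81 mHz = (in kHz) 2.581e-05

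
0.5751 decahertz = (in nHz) 5.751e+09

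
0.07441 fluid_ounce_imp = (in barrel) 1.33e-05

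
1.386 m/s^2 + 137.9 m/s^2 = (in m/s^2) 139.3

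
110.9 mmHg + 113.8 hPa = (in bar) 0.2617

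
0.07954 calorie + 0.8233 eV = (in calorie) 0.07954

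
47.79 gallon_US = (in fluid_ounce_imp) 6367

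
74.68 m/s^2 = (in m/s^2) 74.68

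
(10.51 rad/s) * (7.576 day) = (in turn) 1.095e+06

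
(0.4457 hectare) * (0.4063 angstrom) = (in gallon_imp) 3.983e-05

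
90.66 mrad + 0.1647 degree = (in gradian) 5.955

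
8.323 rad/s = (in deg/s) 476.9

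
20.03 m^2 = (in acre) 0.00495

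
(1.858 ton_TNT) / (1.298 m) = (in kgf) 6.107e+08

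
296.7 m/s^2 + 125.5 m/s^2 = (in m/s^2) 422.2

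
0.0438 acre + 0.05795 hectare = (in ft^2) 8146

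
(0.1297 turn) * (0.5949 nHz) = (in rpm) 4.63e-09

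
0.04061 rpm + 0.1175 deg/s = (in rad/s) 0.006303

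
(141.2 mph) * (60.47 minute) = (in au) 1.531e-06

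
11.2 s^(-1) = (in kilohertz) 0.0112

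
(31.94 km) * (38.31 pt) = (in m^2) 431.7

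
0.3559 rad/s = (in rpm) 3.399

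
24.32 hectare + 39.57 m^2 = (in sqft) 2.618e+06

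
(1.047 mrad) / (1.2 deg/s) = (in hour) 1.389e-05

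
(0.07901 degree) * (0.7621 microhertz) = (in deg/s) 6.021e-08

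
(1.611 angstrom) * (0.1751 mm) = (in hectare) 2.821e-18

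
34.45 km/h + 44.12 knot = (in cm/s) 3227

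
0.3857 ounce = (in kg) 0.01093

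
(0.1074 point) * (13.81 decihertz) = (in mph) 0.000117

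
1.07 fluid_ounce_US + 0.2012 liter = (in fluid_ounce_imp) 8.195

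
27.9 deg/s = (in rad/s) 0.4869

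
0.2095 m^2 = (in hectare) 2.095e-05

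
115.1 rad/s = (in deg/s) 6595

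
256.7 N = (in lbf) 57.71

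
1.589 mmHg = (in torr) 1.589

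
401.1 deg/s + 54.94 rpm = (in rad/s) 12.75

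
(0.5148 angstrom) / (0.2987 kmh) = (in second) 6.204e-10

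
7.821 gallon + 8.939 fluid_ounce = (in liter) 29.87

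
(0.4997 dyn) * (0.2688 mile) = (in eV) 1.349e+16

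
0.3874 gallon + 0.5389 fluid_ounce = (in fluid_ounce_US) 50.13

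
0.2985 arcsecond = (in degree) 8.292e-05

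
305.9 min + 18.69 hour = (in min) 1427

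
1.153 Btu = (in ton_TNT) 2.907e-07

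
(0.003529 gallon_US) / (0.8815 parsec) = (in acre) 1.214e-25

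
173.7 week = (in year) 3.331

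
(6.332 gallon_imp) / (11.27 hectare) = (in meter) 2.554e-07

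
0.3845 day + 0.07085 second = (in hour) 9.228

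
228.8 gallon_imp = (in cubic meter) 1.04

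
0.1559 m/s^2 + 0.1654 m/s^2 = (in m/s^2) 0.3213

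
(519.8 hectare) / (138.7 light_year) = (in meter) 3.961e-12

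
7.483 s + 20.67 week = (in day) 144.7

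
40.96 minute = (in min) 40.96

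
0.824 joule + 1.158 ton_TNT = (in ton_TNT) 1.158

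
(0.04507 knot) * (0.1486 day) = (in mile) 0.185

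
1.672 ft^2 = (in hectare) 1.553e-05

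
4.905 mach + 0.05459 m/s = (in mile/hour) 3736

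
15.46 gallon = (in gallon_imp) 12.87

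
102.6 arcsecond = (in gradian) 0.03167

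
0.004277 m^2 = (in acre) 1.057e-06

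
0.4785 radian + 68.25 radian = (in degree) 3938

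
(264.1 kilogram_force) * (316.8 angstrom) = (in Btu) 7.777e-08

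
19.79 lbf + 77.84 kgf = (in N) 851.4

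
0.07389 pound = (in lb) 0.07389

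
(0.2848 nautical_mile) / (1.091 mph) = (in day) 0.01252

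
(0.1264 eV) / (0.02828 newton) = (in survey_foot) 2.349e-18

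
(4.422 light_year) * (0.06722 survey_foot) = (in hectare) 8.572e+10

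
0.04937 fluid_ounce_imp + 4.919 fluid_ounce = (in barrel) 0.0009238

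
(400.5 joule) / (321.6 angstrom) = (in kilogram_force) 1.27e+09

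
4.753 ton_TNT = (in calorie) 4.753e+09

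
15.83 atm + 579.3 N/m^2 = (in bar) 16.05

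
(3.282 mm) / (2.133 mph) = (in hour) 9.561e-07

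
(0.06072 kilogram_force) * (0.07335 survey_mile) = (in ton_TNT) 1.68e-08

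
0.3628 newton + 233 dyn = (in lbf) 0.08208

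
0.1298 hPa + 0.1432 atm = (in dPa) 1.452e+05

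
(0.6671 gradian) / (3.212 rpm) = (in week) 5.151e-08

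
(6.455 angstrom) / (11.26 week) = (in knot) 1.843e-16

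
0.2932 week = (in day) 2.052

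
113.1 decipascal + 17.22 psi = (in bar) 1.187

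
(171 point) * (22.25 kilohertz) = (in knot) 2609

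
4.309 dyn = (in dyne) 4.309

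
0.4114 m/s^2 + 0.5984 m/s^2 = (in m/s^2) 1.01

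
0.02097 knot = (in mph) 0.02413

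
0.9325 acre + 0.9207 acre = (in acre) 1.853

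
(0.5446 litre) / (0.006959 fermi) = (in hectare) 7.826e+09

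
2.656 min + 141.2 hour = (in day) 5.885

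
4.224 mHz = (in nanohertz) 4.224e+06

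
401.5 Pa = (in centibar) 0.4015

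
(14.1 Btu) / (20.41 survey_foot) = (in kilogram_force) 243.8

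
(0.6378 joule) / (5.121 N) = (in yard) 0.1362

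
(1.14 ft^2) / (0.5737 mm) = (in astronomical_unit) 1.234e-09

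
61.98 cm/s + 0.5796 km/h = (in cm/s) 78.08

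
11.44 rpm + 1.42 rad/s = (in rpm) 25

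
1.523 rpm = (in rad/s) 0.1595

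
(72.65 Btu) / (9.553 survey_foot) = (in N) 2.632e+04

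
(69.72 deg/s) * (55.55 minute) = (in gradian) 2.582e+05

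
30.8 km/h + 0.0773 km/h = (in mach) 0.02519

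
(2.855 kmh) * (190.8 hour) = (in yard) 5.957e+05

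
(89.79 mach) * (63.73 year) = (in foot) 2.016e+14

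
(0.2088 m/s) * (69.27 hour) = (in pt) 1.476e+08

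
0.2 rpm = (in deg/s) 1.2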